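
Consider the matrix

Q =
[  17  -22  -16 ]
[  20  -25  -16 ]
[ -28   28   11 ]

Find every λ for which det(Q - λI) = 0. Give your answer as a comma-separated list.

-5, -3, 11

The characteristic polynomial is p(s) = det(sI - Q).
Cofactor expansion gives p(s) = s^3 - 3s^2 - 73s - 165.
Since p(-3) = 0, s = -3 is a root.
Factor out (s + 3): p(s) = (s + 3)·(s^2 - 6s - 55).
The quadratic factors as (s + 5)·(s - 11).
Eigenvalues: -5, -3, 11.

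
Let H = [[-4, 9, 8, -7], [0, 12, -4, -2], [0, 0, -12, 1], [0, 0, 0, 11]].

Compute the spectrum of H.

H is upper triangular, so its eigenvalues are the diagonal entries.
Diagonal: -4, 12, -12, 11.

-12, -4, 11, 12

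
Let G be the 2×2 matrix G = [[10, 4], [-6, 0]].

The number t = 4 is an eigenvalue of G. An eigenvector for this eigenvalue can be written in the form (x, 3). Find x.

-2

We need (G - 4I)v = 0.
G - 4I = [[6, 4], [-6, -4]].
Row 1: (6)·x + (4)·3 = 0
Row 2: (-6)·x + (-4)·3 = 0
Solving gives x = -2.
Check: G·(-2, 3) = (-8, 12) = 4·(-2, 3).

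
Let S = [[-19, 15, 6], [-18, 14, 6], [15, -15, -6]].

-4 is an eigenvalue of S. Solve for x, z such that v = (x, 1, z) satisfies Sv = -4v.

1, 0

We need (S + 4I)v = 0.
S + 4I = [[-15, 15, 6], [-18, 18, 6], [15, -15, -2]].
Row 1: (-15)·x + (15)·1 + (6)·z = 0
Row 2: (-18)·x + (18)·1 + (6)·z = 0
Row 3: (15)·x + (-15)·1 + (-2)·z = 0
Solving gives x = 1, z = 0.
Check: S·(1, 1, 0) = (-4, -4, 0) = -4·(1, 1, 0).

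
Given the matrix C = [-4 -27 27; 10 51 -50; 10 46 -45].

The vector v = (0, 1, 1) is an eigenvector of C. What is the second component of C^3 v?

First find the eigenvalue: Cv = (0, 1, 1) = 1·(0, 1, 1), so λ = 1.
Then C^3 v = λ^3·v = 1^3·(0, 1, 1) = 1·(0, 1, 1) = (0, 1, 1).

1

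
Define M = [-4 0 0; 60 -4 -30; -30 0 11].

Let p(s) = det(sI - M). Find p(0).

-176

p(0) = det(0·I − M) = det(−M) = (−1)^3·det(M).
det(M) = 176, so p(0) = -176.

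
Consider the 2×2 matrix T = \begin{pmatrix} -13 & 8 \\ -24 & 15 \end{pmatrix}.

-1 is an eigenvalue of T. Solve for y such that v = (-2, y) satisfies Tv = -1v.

-3

We need (T + 1I)v = 0.
T + 1I = [[-12, 8], [-24, 16]].
Row 1: (-12)·-2 + (8)·y = 0
Row 2: (-24)·-2 + (16)·y = 0
Solving gives y = -3.
Check: T·(-2, -3) = (2, 3) = -1·(-2, -3).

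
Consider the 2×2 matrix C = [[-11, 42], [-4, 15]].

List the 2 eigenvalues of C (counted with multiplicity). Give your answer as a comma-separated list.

det(C - tI) = (-11 - t)(15 - t) - (42)·(-4) = t^2 - 4t + 3.
This factors as (t - 1)·(t - 3) = 0.
Eigenvalues: 1, 3.

1, 3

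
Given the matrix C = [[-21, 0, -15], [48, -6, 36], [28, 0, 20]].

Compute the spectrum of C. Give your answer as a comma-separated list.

-6, -1, 0

Compute the characteristic polynomial p(lambda) = det(lambda·I - C).
Expanding along the first row, p(lambda) = lambda^3 + 7·lambda^2 + 6·lambda.
Since p(-6) = 0, lambda = -6 is a root.
Factor out (lambda + 6): p(lambda) = (lambda + 6)·(lambda^2 + lambda).
The quadratic factors as (lambda + 1)·lambda.
Eigenvalues: -6, -1, 0.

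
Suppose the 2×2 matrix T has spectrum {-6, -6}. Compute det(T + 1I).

If T has eigenvalues -6, -6, then T + 1I has eigenvalues -5, -5.
det(T + 1I) = (-5) · (-5) = 25.

25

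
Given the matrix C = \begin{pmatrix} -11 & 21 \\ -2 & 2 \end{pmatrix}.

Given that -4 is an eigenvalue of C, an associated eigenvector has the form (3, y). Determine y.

We need (C + 4I)v = 0.
C + 4I = [[-7, 21], [-2, 6]].
Row 1: (-7)·3 + (21)·y = 0
Row 2: (-2)·3 + (6)·y = 0
Solving gives y = 1.
Check: C·(3, 1) = (-12, -4) = -4·(3, 1).

1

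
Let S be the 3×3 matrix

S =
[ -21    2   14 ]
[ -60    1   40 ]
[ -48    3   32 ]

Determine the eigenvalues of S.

The characteristic polynomial is p(t) = det(tI - S).
Expanding along the first row, p(t) = t^3 - 12t^2 + 11t.
Try t = 1: p(1) = 0, so 1 is a root.
Dividing by (t - 1) leaves t^2 - 11t.
The quadratic factors as t·(t - 11).
Eigenvalues: 0, 1, 11.

0, 1, 11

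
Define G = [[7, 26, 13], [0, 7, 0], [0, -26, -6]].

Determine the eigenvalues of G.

-6, 7, 7

The characteristic polynomial is p(s) = det(sI - G).
Expanding along the first row, p(s) = s^3 - 8s^2 - 35s + 294.
Since p(-6) = 0, s = -6 is a root.
Factor out (s + 6): p(s) = (s + 6)·(s^2 - 14s + 49).
The quadratic factor is (s - 7)^2.
Eigenvalues: -6, 7, 7.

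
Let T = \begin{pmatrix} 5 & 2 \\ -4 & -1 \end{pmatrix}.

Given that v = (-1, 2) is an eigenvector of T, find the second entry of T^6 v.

2

First find the eigenvalue: Tv = (-1, 2) = 1·(-1, 2), so λ = 1.
Then T^6 v = λ^6·v = 1^6·(-1, 2) = 1·(-1, 2) = (-1, 2).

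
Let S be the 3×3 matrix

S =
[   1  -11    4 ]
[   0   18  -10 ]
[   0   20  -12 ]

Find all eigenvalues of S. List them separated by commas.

The characteristic polynomial is p(s) = det(sI - S).
Expanding along the first row, p(s) = s^3 - 7s^2 - 10s + 16.
Rational-root test: s = 1 gives p(1) = 0.
Factor out (s - 1): p(s) = (s - 1)·(s^2 - 6s - 16).
The quadratic factors as (s + 2)·(s - 8).
Eigenvalues: -2, 1, 8.

-2, 1, 8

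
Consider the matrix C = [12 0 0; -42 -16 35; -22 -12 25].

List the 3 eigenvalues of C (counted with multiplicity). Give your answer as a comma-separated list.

4, 5, 12

Compute the characteristic polynomial p(r) = det(rI - C).
Cofactor expansion gives p(r) = r^3 - 21r^2 + 128r - 240.
Since p(5) = 0, r = 5 is a root.
Factor out (r - 5): p(r) = (r - 5)·(r^2 - 16r + 48).
The quadratic factors as (r - 4)·(r - 12).
Eigenvalues: 4, 5, 12.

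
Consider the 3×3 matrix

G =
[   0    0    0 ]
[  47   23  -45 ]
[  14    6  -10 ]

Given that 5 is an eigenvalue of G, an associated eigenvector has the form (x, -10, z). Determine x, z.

0, -4

We need (G - 5I)v = 0.
G - 5I = [[-5, 0, 0], [47, 18, -45], [14, 6, -15]].
Row 1: (-5)·x + (0)·-10 + (0)·z = 0
Row 2: (47)·x + (18)·-10 + (-45)·z = 0
Row 3: (14)·x + (6)·-10 + (-15)·z = 0
Solving gives x = 0, z = -4.
Check: G·(0, -10, -4) = (0, -50, -20) = 5·(0, -10, -4).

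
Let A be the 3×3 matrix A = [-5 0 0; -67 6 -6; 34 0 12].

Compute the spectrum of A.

Set up det(rI - A) = 0.
Cofactor expansion gives p(r) = r^3 - 13r^2 - 18r + 360.
Rational-root test: r = -5 gives p(-5) = 0.
Factor out (r + 5): p(r) = (r + 5)·(r^2 - 18r + 72).
The quadratic factors as (r - 6)·(r - 12).
Eigenvalues: -5, 6, 12.

-5, 6, 12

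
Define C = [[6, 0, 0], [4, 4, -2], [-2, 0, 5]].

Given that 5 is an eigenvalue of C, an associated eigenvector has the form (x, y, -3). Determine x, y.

0, 6

We need (C - 5I)v = 0.
C - 5I = [[1, 0, 0], [4, -1, -2], [-2, 0, 0]].
Row 1: (1)·x + (0)·y + (0)·-3 = 0
Row 2: (4)·x + (-1)·y + (-2)·-3 = 0
Row 3: (-2)·x + (0)·y + (0)·-3 = 0
Solving gives x = 0, y = 6.
Check: C·(0, 6, -3) = (0, 30, -15) = 5·(0, 6, -3).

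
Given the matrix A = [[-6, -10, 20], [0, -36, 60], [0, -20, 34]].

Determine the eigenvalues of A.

-6, -6, 4

Compute the characteristic polynomial p(λ) = det(λI - A).
Cofactor expansion gives p(λ) = λ^3 + 8λ^2 - 12λ - 144.
Rational-root test: λ = -6 gives p(-6) = 0.
Dividing by (λ + 6) leaves λ^2 + 2λ - 24.
The quadratic factors as (λ + 6)·(λ - 4).
Eigenvalues: -6, -6, 4.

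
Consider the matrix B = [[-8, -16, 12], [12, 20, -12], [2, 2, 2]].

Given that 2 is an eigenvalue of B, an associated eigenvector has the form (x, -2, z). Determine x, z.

2, -1

We need (B - 2I)v = 0.
B - 2I = [[-10, -16, 12], [12, 18, -12], [2, 2, 0]].
Row 1: (-10)·x + (-16)·-2 + (12)·z = 0
Row 2: (12)·x + (18)·-2 + (-12)·z = 0
Row 3: (2)·x + (2)·-2 + (0)·z = 0
Solving gives x = 2, z = -1.
Check: B·(2, -2, -1) = (4, -4, -2) = 2·(2, -2, -1).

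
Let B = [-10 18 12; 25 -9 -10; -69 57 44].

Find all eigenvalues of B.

6, 8, 11

Compute the characteristic polynomial p(r) = det(rI - B).
Expanding along the first row, p(r) = r^3 - 25r^2 + 202r - 528.
Since p(8) = 0, r = 8 is a root.
Factor out (r - 8): p(r) = (r - 8)·(r^2 - 17r + 66).
The quadratic factors as (r - 6)·(r - 11).
Eigenvalues: 6, 8, 11.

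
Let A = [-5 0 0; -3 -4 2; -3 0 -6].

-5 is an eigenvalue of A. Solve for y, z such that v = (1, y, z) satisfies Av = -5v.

9, -3

We need (A + 5I)v = 0.
A + 5I = [[0, 0, 0], [-3, 1, 2], [-3, 0, -1]].
Row 1: (0)·1 + (0)·y + (0)·z = 0
Row 2: (-3)·1 + (1)·y + (2)·z = 0
Row 3: (-3)·1 + (0)·y + (-1)·z = 0
Solving gives y = 9, z = -3.
Check: A·(1, 9, -3) = (-5, -45, 15) = -5·(1, 9, -3).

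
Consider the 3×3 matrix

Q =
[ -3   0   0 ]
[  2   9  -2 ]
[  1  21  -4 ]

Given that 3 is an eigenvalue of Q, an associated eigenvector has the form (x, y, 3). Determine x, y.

We need (Q - 3I)v = 0.
Q - 3I = [[-6, 0, 0], [2, 6, -2], [1, 21, -7]].
Row 1: (-6)·x + (0)·y + (0)·3 = 0
Row 2: (2)·x + (6)·y + (-2)·3 = 0
Row 3: (1)·x + (21)·y + (-7)·3 = 0
Solving gives x = 0, y = 1.
Check: Q·(0, 1, 3) = (0, 3, 9) = 3·(0, 1, 3).

0, 1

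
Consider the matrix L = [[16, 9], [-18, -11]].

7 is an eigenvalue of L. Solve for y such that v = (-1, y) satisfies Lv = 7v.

1

We need (L - 7I)v = 0.
L - 7I = [[9, 9], [-18, -18]].
Row 1: (9)·-1 + (9)·y = 0
Row 2: (-18)·-1 + (-18)·y = 0
Solving gives y = 1.
Check: L·(-1, 1) = (-7, 7) = 7·(-1, 1).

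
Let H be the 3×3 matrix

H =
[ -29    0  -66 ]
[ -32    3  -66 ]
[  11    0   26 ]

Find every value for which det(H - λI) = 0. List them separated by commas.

-7, 3, 4

Compute the characteristic polynomial p(s) = det(sI - H).
Cofactor expansion gives p(s) = s^3 - 37s + 84.
Since p(4) = 0, s = 4 is a root.
Dividing by (s - 4) leaves s^2 + 4s - 21.
The quadratic factors as (s + 7)·(s - 3).
Eigenvalues: -7, 3, 4.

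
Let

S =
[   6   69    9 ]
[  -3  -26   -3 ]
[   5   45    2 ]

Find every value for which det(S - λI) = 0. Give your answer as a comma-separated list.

The characteristic polynomial is p(λ) = det(λI - S).
Expanding the 3×3 determinant: p(λ) = λ^3 + 18λ^2 + 101λ + 168.
Since p(-7) = 0, λ = -7 is a root.
Factor out (λ + 7): p(λ) = (λ + 7)·(λ^2 + 11λ + 24).
The quadratic factors as (λ + 8)·(λ + 3).
Eigenvalues: -8, -7, -3.

-8, -7, -3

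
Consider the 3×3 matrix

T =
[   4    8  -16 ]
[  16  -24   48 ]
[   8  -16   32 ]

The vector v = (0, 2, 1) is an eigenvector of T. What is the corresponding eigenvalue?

0

Compute Tv: T·(0, 2, 1) = (0, 0, 0).
Since Tv = λv, compare component 2: 0 = λ·2, so λ = 0.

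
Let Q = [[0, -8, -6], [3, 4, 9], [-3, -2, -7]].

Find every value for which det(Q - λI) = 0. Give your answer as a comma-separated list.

Compute the characteristic polynomial p(s) = det(sI - Q).
Cofactor expansion gives p(s) = s^3 + 3s^2 - 4s - 12.
Since p(-2) = 0, s = -2 is a root.
Dividing by (s + 2) leaves s^2 + s - 6.
The quadratic factors as (s + 3)·(s - 2).
Eigenvalues: -3, -2, 2.

-3, -2, 2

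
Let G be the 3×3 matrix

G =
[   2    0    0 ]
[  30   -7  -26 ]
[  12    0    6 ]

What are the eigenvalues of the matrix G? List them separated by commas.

-7, 2, 6

Set up det(μI - G) = 0.
Expanding along the first row, p(μ) = μ^3 - μ^2 - 44μ + 84.
Try μ = -7: p(-7) = 0, so -7 is a root.
Dividing by (μ + 7) leaves μ^2 - 8μ + 12.
The quadratic factors as (μ - 2)·(μ - 6).
Eigenvalues: -7, 2, 6.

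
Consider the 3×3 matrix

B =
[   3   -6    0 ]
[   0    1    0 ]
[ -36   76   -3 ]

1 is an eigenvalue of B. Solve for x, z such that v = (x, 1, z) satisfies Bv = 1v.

3, -8

We need (B - 1I)v = 0.
B - 1I = [[2, -6, 0], [0, 0, 0], [-36, 76, -4]].
Row 1: (2)·x + (-6)·1 + (0)·z = 0
Row 2: (0)·x + (0)·1 + (0)·z = 0
Row 3: (-36)·x + (76)·1 + (-4)·z = 0
Solving gives x = 3, z = -8.
Check: B·(3, 1, -8) = (3, 1, -8) = 1·(3, 1, -8).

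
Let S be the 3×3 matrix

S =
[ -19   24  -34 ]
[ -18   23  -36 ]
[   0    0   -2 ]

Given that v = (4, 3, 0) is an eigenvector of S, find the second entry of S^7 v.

First find the eigenvalue: Sv = (-4, -3, 0) = -1·(4, 3, 0), so λ = -1.
Then S^7 v = λ^7·v = (-1)^7·(4, 3, 0) = -1·(4, 3, 0) = (-4, -3, 0).

-3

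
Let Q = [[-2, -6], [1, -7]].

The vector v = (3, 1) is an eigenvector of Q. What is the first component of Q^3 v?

First find the eigenvalue: Qv = (-12, -4) = -4·(3, 1), so λ = -4.
Then Q^3 v = λ^3·v = (-4)^3·(3, 1) = -64·(3, 1) = (-192, -64).

-192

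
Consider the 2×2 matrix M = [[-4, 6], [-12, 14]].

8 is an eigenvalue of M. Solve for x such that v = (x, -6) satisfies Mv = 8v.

We need (M - 8I)v = 0.
M - 8I = [[-12, 6], [-12, 6]].
Row 1: (-12)·x + (6)·-6 = 0
Row 2: (-12)·x + (6)·-6 = 0
Solving gives x = -3.
Check: M·(-3, -6) = (-24, -48) = 8·(-3, -6).

-3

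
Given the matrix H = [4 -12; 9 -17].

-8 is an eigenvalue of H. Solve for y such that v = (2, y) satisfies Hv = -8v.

2

We need (H + 8I)v = 0.
H + 8I = [[12, -12], [9, -9]].
Row 1: (12)·2 + (-12)·y = 0
Row 2: (9)·2 + (-9)·y = 0
Solving gives y = 2.
Check: H·(2, 2) = (-16, -16) = -8·(2, 2).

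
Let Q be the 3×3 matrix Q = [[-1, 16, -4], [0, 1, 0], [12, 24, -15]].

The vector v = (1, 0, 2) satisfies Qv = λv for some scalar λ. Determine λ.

-9

Compute Qv: Q·(1, 0, 2) = (-9, 0, -18).
Since Qv = λv, compare component 1: -9 = λ·1, so λ = -9.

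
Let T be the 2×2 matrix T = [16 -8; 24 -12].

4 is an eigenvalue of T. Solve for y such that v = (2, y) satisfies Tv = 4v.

We need (T - 4I)v = 0.
T - 4I = [[12, -8], [24, -16]].
Row 1: (12)·2 + (-8)·y = 0
Row 2: (24)·2 + (-16)·y = 0
Solving gives y = 3.
Check: T·(2, 3) = (8, 12) = 4·(2, 3).

3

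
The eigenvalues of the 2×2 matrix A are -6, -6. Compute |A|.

det(A) is the product of the eigenvalues: (-6) · (-6) = 36.

36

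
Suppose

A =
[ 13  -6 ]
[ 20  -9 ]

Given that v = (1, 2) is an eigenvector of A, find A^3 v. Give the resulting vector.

(1, 2)

First find the eigenvalue: Av = (1, 2) = 1·(1, 2), so λ = 1.
Then A^3 v = λ^3·v = 1^3·(1, 2) = 1·(1, 2) = (1, 2).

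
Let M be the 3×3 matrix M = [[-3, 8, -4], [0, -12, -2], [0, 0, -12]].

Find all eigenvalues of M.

-12, -12, -3

M is upper triangular, so its eigenvalues are the diagonal entries.
Diagonal: -3, -12, -12.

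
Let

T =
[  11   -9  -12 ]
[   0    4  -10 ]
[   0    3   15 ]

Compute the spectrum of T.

9, 10, 11

Compute the characteristic polynomial p(μ) = det(μI - T).
Cofactor expansion gives p(μ) = μ^3 - 30μ^2 + 299μ - 990.
Rational-root test: μ = 9 gives p(9) = 0.
Dividing by (μ - 9) leaves μ^2 - 21μ + 110.
The quadratic factors as (μ - 10)·(μ - 11).
Eigenvalues: 9, 10, 11.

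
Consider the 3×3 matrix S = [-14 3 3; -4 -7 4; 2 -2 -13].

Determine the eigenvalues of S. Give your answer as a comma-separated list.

-12, -11, -11

Set up det(rI - S) = 0.
Expanding the 3×3 determinant: p(r) = r^3 + 34r^2 + 385r + 1452.
Since p(-12) = 0, r = -12 is a root.
Dividing by (r + 12) leaves r^2 + 22r + 121.
The quadratic factor is (r + 11)^2.
Eigenvalues: -12, -11, -11.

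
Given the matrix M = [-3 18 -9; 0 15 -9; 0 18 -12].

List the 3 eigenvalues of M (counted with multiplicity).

Compute the characteristic polynomial p(s) = det(sI - M).
Expanding the 3×3 determinant: p(s) = s^3 - 27s - 54.
Rational-root test: s = -3 gives p(-3) = 0.
Factor out (s + 3): p(s) = (s + 3)·(s^2 - 3s - 18).
The quadratic factors as (s + 3)·(s - 6).
Eigenvalues: -3, -3, 6.

-3, -3, 6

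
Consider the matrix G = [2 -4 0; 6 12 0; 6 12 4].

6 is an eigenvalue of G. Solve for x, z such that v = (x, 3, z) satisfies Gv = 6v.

-3, 9

We need (G - 6I)v = 0.
G - 6I = [[-4, -4, 0], [6, 6, 0], [6, 12, -2]].
Row 1: (-4)·x + (-4)·3 + (0)·z = 0
Row 2: (6)·x + (6)·3 + (0)·z = 0
Row 3: (6)·x + (12)·3 + (-2)·z = 0
Solving gives x = -3, z = 9.
Check: G·(-3, 3, 9) = (-18, 18, 54) = 6·(-3, 3, 9).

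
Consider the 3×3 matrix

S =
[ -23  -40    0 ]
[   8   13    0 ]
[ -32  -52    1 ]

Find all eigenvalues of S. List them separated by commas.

-7, -3, 1

The characteristic polynomial is p(r) = det(rI - S).
Expanding the 3×3 determinant: p(r) = r^3 + 9r^2 + 11r - 21.
Since p(1) = 0, r = 1 is a root.
Factor out (r - 1): p(r) = (r - 1)·(r^2 + 10r + 21).
The quadratic factors as (r + 7)·(r + 3).
Eigenvalues: -7, -3, 1.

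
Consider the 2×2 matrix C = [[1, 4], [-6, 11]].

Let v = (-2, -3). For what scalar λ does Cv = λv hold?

Compute Cv: C·(-2, -3) = (-14, -21).
Since Cv = λv, compare component 1: -14 = λ·-2, so λ = 7.

7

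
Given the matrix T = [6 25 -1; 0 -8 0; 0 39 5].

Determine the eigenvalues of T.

Set up det(sI - T) = 0.
Cofactor expansion gives p(s) = s^3 - 3s^2 - 58s + 240.
Since p(5) = 0, s = 5 is a root.
Factor out (s - 5): p(s) = (s - 5)·(s^2 + 2s - 48).
The quadratic factors as (s + 8)·(s - 6).
Eigenvalues: -8, 5, 6.

-8, 5, 6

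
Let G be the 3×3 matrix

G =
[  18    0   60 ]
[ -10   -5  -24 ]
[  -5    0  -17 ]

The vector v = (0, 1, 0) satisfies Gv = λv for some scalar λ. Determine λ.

Compute Gv: G·(0, 1, 0) = (0, -5, 0).
Since Gv = λv, compare component 2: -5 = λ·1, so λ = -5.

-5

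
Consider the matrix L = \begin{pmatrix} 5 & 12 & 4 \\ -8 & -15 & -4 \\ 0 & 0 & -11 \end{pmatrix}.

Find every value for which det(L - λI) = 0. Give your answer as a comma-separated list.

-11, -7, -3

Set up det(μI - L) = 0.
Cofactor expansion gives p(μ) = μ^3 + 21μ^2 + 131μ + 231.
Since p(-11) = 0, μ = -11 is a root.
Dividing by (μ + 11) leaves μ^2 + 10μ + 21.
The quadratic factors as (μ + 7)·(μ + 3).
Eigenvalues: -11, -7, -3.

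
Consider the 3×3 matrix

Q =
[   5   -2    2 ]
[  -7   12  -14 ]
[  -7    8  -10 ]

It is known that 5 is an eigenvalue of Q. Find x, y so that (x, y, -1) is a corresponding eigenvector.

We need (Q - 5I)v = 0.
Q - 5I = [[0, -2, 2], [-7, 7, -14], [-7, 8, -15]].
Row 1: (0)·x + (-2)·y + (2)·-1 = 0
Row 2: (-7)·x + (7)·y + (-14)·-1 = 0
Row 3: (-7)·x + (8)·y + (-15)·-1 = 0
Solving gives x = 1, y = -1.
Check: Q·(1, -1, -1) = (5, -5, -5) = 5·(1, -1, -1).

1, -1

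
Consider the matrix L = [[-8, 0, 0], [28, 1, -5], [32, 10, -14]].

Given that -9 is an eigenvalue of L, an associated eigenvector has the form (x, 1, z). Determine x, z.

0, 2

We need (L + 9I)v = 0.
L + 9I = [[1, 0, 0], [28, 10, -5], [32, 10, -5]].
Row 1: (1)·x + (0)·1 + (0)·z = 0
Row 2: (28)·x + (10)·1 + (-5)·z = 0
Row 3: (32)·x + (10)·1 + (-5)·z = 0
Solving gives x = 0, z = 2.
Check: L·(0, 1, 2) = (0, -9, -18) = -9·(0, 1, 2).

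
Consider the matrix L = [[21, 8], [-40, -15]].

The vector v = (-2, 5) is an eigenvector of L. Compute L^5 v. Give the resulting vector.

First find the eigenvalue: Lv = (-2, 5) = 1·(-2, 5), so λ = 1.
Then L^5 v = λ^5·v = 1^5·(-2, 5) = 1·(-2, 5) = (-2, 5).

(-2, 5)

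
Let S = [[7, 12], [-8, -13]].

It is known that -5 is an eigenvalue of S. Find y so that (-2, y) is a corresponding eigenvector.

We need (S + 5I)v = 0.
S + 5I = [[12, 12], [-8, -8]].
Row 1: (12)·-2 + (12)·y = 0
Row 2: (-8)·-2 + (-8)·y = 0
Solving gives y = 2.
Check: S·(-2, 2) = (10, -10) = -5·(-2, 2).

2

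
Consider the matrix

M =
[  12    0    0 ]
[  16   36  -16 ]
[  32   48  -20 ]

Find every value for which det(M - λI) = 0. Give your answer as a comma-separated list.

4, 12, 12

Set up det(tI - M) = 0.
Expanding along the first row, p(t) = t^3 - 28t^2 + 240t - 576.
Since p(4) = 0, t = 4 is a root.
Factor out (t - 4): p(t) = (t - 4)·(t^2 - 24t + 144).
The quadratic factor is (t - 12)^2.
Eigenvalues: 4, 12, 12.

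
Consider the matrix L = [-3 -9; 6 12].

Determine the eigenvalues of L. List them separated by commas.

det(L - μI) = (-3 - μ)(12 - μ) - (-9)·(6) = μ^2 - 9μ + 18.
This factors as (μ - 3)·(μ - 6) = 0.
Eigenvalues: 3, 6.

3, 6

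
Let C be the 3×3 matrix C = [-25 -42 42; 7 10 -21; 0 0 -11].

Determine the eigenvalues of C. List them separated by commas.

The characteristic polynomial is p(t) = det(tI - C).
Expanding along the first row, p(t) = t^3 + 26t^2 + 209t + 484.
Since p(-4) = 0, t = -4 is a root.
Dividing by (t + 4) leaves t^2 + 22t + 121.
The quadratic factor is (t + 11)^2.
Eigenvalues: -11, -11, -4.

-11, -11, -4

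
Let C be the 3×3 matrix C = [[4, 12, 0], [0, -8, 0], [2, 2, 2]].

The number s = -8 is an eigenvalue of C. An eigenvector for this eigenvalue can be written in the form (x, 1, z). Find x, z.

We need (C + 8I)v = 0.
C + 8I = [[12, 12, 0], [0, 0, 0], [2, 2, 10]].
Row 1: (12)·x + (12)·1 + (0)·z = 0
Row 2: (0)·x + (0)·1 + (0)·z = 0
Row 3: (2)·x + (2)·1 + (10)·z = 0
Solving gives x = -1, z = 0.
Check: C·(-1, 1, 0) = (8, -8, 0) = -8·(-1, 1, 0).

-1, 0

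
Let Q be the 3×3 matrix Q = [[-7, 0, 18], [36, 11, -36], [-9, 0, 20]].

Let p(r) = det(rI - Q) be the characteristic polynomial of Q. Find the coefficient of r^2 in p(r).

-24

The coefficient of r^2 of det(rI - Q) is −trace(Q).
trace(Q) = (-7) + (11) + (20) = 24, so the coefficient is -24.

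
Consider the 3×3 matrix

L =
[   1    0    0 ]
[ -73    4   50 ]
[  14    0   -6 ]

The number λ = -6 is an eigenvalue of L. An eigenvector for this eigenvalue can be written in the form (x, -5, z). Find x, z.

0, 1

We need (L + 6I)v = 0.
L + 6I = [[7, 0, 0], [-73, 10, 50], [14, 0, 0]].
Row 1: (7)·x + (0)·-5 + (0)·z = 0
Row 2: (-73)·x + (10)·-5 + (50)·z = 0
Row 3: (14)·x + (0)·-5 + (0)·z = 0
Solving gives x = 0, z = 1.
Check: L·(0, -5, 1) = (0, 30, -6) = -6·(0, -5, 1).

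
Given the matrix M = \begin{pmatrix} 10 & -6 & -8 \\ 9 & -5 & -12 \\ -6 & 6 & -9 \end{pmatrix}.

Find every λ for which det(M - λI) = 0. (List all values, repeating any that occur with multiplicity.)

-5, -3, 4

The characteristic polynomial is p(λ) = det(λI - M).
Expanding the 3×3 determinant: p(λ) = λ^3 + 4λ^2 - 17λ - 60.
Rational-root test: λ = 4 gives p(4) = 0.
Dividing by (λ - 4) leaves λ^2 + 8λ + 15.
The quadratic factors as (λ + 5)·(λ + 3).
Eigenvalues: -5, -3, 4.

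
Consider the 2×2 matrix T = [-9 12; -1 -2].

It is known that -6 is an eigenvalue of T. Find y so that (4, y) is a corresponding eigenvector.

We need (T + 6I)v = 0.
T + 6I = [[-3, 12], [-1, 4]].
Row 1: (-3)·4 + (12)·y = 0
Row 2: (-1)·4 + (4)·y = 0
Solving gives y = 1.
Check: T·(4, 1) = (-24, -6) = -6·(4, 1).

1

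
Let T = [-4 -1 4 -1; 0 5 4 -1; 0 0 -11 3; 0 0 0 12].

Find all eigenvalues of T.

T is upper triangular, so its eigenvalues are the diagonal entries.
Diagonal: -4, 5, -11, 12.

-11, -4, 5, 12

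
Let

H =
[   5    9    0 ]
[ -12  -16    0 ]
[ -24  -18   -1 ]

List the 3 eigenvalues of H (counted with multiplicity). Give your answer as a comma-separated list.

-7, -4, -1

Compute the characteristic polynomial p(λ) = det(λI - H).
Cofactor expansion gives p(λ) = λ^3 + 12λ^2 + 39λ + 28.
Rational-root test: λ = -4 gives p(-4) = 0.
Factor out (λ + 4): p(λ) = (λ + 4)·(λ^2 + 8λ + 7).
The quadratic factors as (λ + 7)·(λ + 1).
Eigenvalues: -7, -4, -1.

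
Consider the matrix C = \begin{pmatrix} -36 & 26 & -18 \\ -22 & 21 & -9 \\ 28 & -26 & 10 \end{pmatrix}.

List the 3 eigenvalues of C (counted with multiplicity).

-8, -5, 8

Compute the characteristic polynomial p(r) = det(rI - C).
Expanding the 3×3 determinant: p(r) = r^3 + 5r^2 - 64r - 320.
Try r = -8: p(-8) = 0, so -8 is a root.
Dividing by (r + 8) leaves r^2 - 3r - 40.
The quadratic factors as (r + 5)·(r - 8).
Eigenvalues: -8, -5, 8.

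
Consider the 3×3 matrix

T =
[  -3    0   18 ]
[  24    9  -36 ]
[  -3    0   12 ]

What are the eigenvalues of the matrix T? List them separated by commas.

The characteristic polynomial is p(λ) = det(λI - T).
Expanding along the first row, p(λ) = λ^3 - 18λ^2 + 99λ - 162.
Rational-root test: λ = 6 gives p(6) = 0.
Dividing by (λ - 6) leaves λ^2 - 12λ + 27.
The quadratic factors as (λ - 3)·(λ - 9).
Eigenvalues: 3, 6, 9.

3, 6, 9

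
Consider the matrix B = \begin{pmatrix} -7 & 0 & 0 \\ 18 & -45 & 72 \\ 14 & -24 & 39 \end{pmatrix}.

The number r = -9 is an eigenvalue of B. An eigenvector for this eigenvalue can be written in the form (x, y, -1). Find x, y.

We need (B + 9I)v = 0.
B + 9I = [[2, 0, 0], [18, -36, 72], [14, -24, 48]].
Row 1: (2)·x + (0)·y + (0)·-1 = 0
Row 2: (18)·x + (-36)·y + (72)·-1 = 0
Row 3: (14)·x + (-24)·y + (48)·-1 = 0
Solving gives x = 0, y = -2.
Check: B·(0, -2, -1) = (0, 18, 9) = -9·(0, -2, -1).

0, -2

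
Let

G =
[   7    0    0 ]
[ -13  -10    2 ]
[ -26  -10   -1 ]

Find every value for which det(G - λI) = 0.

The characteristic polynomial is p(λ) = det(λI - G).
Expanding the 3×3 determinant: p(λ) = λ^3 + 4λ^2 - 47λ - 210.
Rational-root test: λ = -6 gives p(-6) = 0.
Factor out (λ + 6): p(λ) = (λ + 6)·(λ^2 - 2λ - 35).
The quadratic factors as (λ + 5)·(λ - 7).
Eigenvalues: -6, -5, 7.

-6, -5, 7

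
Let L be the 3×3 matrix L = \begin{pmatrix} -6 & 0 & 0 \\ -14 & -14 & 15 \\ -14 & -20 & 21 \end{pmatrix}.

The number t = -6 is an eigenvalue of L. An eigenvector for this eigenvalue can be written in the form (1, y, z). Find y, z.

We need (L + 6I)v = 0.
L + 6I = [[0, 0, 0], [-14, -8, 15], [-14, -20, 27]].
Row 1: (0)·1 + (0)·y + (0)·z = 0
Row 2: (-14)·1 + (-8)·y + (15)·z = 0
Row 3: (-14)·1 + (-20)·y + (27)·z = 0
Solving gives y = 2, z = 2.
Check: L·(1, 2, 2) = (-6, -12, -12) = -6·(1, 2, 2).

2, 2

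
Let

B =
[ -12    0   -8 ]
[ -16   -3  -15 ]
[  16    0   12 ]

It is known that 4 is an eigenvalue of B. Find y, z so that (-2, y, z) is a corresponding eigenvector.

We need (B - 4I)v = 0.
B - 4I = [[-16, 0, -8], [-16, -7, -15], [16, 0, 8]].
Row 1: (-16)·-2 + (0)·y + (-8)·z = 0
Row 2: (-16)·-2 + (-7)·y + (-15)·z = 0
Row 3: (16)·-2 + (0)·y + (8)·z = 0
Solving gives y = -4, z = 4.
Check: B·(-2, -4, 4) = (-8, -16, 16) = 4·(-2, -4, 4).

-4, 4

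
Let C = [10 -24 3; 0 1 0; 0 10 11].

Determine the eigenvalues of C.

The characteristic polynomial is p(s) = det(sI - C).
Expanding the 3×3 determinant: p(s) = s^3 - 22s^2 + 131s - 110.
Try s = 1: p(1) = 0, so 1 is a root.
Dividing by (s - 1) leaves s^2 - 21s + 110.
The quadratic factors as (s - 10)·(s - 11).
Eigenvalues: 1, 10, 11.

1, 10, 11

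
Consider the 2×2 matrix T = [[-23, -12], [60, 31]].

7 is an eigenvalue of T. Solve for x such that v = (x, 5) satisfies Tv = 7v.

We need (T - 7I)v = 0.
T - 7I = [[-30, -12], [60, 24]].
Row 1: (-30)·x + (-12)·5 = 0
Row 2: (60)·x + (24)·5 = 0
Solving gives x = -2.
Check: T·(-2, 5) = (-14, 35) = 7·(-2, 5).

-2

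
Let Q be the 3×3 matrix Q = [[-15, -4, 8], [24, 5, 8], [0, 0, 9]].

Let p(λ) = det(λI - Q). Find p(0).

-189

p(0) = det(0·I − Q) = det(−Q) = (−1)^3·det(Q).
det(Q) = 189, so p(0) = -189.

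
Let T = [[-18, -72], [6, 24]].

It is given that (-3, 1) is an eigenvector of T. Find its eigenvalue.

Compute Tv: T·(-3, 1) = (-18, 6).
Since Tv = λv, compare component 1: -18 = λ·-3, so λ = 6.

6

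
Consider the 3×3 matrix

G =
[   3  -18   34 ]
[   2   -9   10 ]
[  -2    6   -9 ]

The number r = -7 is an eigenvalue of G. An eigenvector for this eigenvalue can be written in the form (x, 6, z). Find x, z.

21, -3

We need (G + 7I)v = 0.
G + 7I = [[10, -18, 34], [2, -2, 10], [-2, 6, -2]].
Row 1: (10)·x + (-18)·6 + (34)·z = 0
Row 2: (2)·x + (-2)·6 + (10)·z = 0
Row 3: (-2)·x + (6)·6 + (-2)·z = 0
Solving gives x = 21, z = -3.
Check: G·(21, 6, -3) = (-147, -42, 21) = -7·(21, 6, -3).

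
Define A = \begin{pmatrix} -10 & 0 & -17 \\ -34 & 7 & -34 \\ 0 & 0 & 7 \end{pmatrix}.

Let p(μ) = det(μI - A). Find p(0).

490

p(0) = det(0·I − A) = det(−A) = (−1)^3·det(A).
det(A) = -490, so p(0) = 490.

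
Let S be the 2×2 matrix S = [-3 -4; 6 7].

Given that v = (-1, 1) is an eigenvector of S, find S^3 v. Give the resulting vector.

First find the eigenvalue: Sv = (-1, 1) = 1·(-1, 1), so λ = 1.
Then S^3 v = λ^3·v = 1^3·(-1, 1) = 1·(-1, 1) = (-1, 1).

(-1, 1)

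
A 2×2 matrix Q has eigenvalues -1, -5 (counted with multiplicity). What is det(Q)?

det(Q) is the product of the eigenvalues: (-1) · (-5) = 5.

5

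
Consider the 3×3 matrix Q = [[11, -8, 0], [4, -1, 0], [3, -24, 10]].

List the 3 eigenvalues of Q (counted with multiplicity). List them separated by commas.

3, 7, 10

The characteristic polynomial is p(r) = det(rI - Q).
Expanding along the first row, p(r) = r^3 - 20r^2 + 121r - 210.
Since p(3) = 0, r = 3 is a root.
Dividing by (r - 3) leaves r^2 - 17r + 70.
The quadratic factors as (r - 7)·(r - 10).
Eigenvalues: 3, 7, 10.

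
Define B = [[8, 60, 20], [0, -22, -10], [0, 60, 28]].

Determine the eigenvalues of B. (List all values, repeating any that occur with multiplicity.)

-2, 8, 8

The characteristic polynomial is p(lambda) = det(lambda·I - B).
Cofactor expansion gives p(lambda) = lambda^3 - 14·lambda^2 + 32·lambda + 128.
Since p(8) = 0, lambda = 8 is a root.
Dividing by (lambda - 8) leaves lambda^2 - 6·lambda - 16.
The quadratic factors as (lambda + 2)·(lambda - 8).
Eigenvalues: -2, 8, 8.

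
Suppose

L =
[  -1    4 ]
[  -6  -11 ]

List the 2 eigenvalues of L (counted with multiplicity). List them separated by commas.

det(L - λI) = (-1 - λ)(-11 - λ) - (4)·(-6) = λ^2 + 12λ + 35.
This factors as (λ + 7)·(λ + 5) = 0.
Eigenvalues: -7, -5.

-7, -5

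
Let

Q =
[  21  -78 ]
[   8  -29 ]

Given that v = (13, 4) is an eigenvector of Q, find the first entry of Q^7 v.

First find the eigenvalue: Qv = (-39, -12) = -3·(13, 4), so λ = -3.
Then Q^7 v = λ^7·v = (-3)^7·(13, 4) = -2187·(13, 4) = (-28431, -8748).

-28431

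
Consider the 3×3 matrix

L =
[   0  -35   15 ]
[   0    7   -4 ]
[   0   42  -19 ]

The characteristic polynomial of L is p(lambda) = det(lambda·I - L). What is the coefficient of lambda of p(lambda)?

35

p(lambda) = lambda^3 + 12·lambda^2 + 35·lambda.
The coefficient of lambda is 35.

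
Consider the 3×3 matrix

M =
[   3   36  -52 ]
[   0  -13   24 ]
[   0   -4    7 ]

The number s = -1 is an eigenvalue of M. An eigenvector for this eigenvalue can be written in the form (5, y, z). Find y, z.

-2, -1

We need (M + 1I)v = 0.
M + 1I = [[4, 36, -52], [0, -12, 24], [0, -4, 8]].
Row 1: (4)·5 + (36)·y + (-52)·z = 0
Row 2: (0)·5 + (-12)·y + (24)·z = 0
Row 3: (0)·5 + (-4)·y + (8)·z = 0
Solving gives y = -2, z = -1.
Check: M·(5, -2, -1) = (-5, 2, 1) = -1·(5, -2, -1).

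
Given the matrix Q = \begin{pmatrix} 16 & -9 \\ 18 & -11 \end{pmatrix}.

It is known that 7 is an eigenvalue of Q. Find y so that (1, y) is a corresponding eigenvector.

We need (Q - 7I)v = 0.
Q - 7I = [[9, -9], [18, -18]].
Row 1: (9)·1 + (-9)·y = 0
Row 2: (18)·1 + (-18)·y = 0
Solving gives y = 1.
Check: Q·(1, 1) = (7, 7) = 7·(1, 1).

1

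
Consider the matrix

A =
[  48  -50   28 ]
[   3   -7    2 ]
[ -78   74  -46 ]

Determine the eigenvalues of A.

Set up det(μI - A) = 0.
Expanding the 3×3 determinant: p(μ) = μ^3 + 5μ^2 - 36μ - 180.
Rational-root test: μ = -5 gives p(-5) = 0.
Factor out (μ + 5): p(μ) = (μ + 5)·(μ^2 - 36).
The quadratic factors as (μ + 6)·(μ - 6).
Eigenvalues: -6, -5, 6.

-6, -5, 6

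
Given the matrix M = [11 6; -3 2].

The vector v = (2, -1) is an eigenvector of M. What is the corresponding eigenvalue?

8

Compute Mv: M·(2, -1) = (16, -8).
Since Mv = λv, compare component 1: 16 = λ·2, so λ = 8.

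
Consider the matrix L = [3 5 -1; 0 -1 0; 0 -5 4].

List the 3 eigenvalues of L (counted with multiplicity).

-1, 3, 4

The characteristic polynomial is p(μ) = det(μI - L).
Cofactor expansion gives p(μ) = μ^3 - 6μ^2 + 5μ + 12.
Since p(3) = 0, μ = 3 is a root.
Factor out (μ - 3): p(μ) = (μ - 3)·(μ^2 - 3μ - 4).
The quadratic factors as (μ + 1)·(μ - 4).
Eigenvalues: -1, 3, 4.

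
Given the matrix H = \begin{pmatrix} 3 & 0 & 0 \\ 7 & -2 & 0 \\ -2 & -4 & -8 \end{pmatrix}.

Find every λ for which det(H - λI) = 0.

H is lower triangular, so its eigenvalues are the diagonal entries.
Diagonal: 3, -2, -8.

-8, -2, 3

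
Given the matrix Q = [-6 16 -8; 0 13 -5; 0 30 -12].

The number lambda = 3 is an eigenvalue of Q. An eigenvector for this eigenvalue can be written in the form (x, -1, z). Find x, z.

0, -2

We need (Q - 3I)v = 0.
Q - 3I = [[-9, 16, -8], [0, 10, -5], [0, 30, -15]].
Row 1: (-9)·x + (16)·-1 + (-8)·z = 0
Row 2: (0)·x + (10)·-1 + (-5)·z = 0
Row 3: (0)·x + (30)·-1 + (-15)·z = 0
Solving gives x = 0, z = -2.
Check: Q·(0, -1, -2) = (0, -3, -6) = 3·(0, -1, -2).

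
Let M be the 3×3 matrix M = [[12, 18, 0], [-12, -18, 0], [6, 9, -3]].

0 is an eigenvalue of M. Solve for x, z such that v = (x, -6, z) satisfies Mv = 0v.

9, 0

We need (M)v = 0.
M = [[12, 18, 0], [-12, -18, 0], [6, 9, -3]].
Row 1: (12)·x + (18)·-6 + (0)·z = 0
Row 2: (-12)·x + (-18)·-6 + (0)·z = 0
Row 3: (6)·x + (9)·-6 + (-3)·z = 0
Solving gives x = 9, z = 0.
Check: M·(9, -6, 0) = (0, 0, 0) = 0·(9, -6, 0).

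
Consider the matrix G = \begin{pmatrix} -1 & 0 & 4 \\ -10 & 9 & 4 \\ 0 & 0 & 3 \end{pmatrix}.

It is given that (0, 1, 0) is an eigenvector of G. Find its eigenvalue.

Compute Gv: G·(0, 1, 0) = (0, 9, 0).
Since Gv = λv, compare component 2: 9 = λ·1, so λ = 9.

9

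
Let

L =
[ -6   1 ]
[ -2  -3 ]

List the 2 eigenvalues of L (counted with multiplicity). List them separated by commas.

-5, -4

det(L - λI) = (-6 - λ)(-3 - λ) - (1)·(-2) = λ^2 + 9λ + 20.
This factors as (λ + 5)·(λ + 4) = 0.
Eigenvalues: -5, -4.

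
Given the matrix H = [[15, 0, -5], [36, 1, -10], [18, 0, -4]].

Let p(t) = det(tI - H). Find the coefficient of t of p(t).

p(t) = t^3 - 12t^2 + 41t - 30.
The coefficient of t is 41.

41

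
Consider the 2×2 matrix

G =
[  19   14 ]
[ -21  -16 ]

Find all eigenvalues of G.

-2, 5

det(G - λI) = (19 - λ)(-16 - λ) - (14)·(-21) = λ^2 - 3λ - 10.
This factors as (λ + 2)·(λ - 5) = 0.
Eigenvalues: -2, 5.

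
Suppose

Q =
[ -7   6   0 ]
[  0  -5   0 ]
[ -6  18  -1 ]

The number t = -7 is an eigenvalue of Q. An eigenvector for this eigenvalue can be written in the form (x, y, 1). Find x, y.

1, 0

We need (Q + 7I)v = 0.
Q + 7I = [[0, 6, 0], [0, 2, 0], [-6, 18, 6]].
Row 1: (0)·x + (6)·y + (0)·1 = 0
Row 2: (0)·x + (2)·y + (0)·1 = 0
Row 3: (-6)·x + (18)·y + (6)·1 = 0
Solving gives x = 1, y = 0.
Check: Q·(1, 0, 1) = (-7, 0, -7) = -7·(1, 0, 1).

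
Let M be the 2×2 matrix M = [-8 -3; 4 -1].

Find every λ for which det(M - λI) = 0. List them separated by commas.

-5, -4

det(M - λI) = (-8 - λ)(-1 - λ) - (-3)·(4) = λ^2 + 9λ + 20.
This factors as (λ + 5)·(λ + 4) = 0.
Eigenvalues: -5, -4.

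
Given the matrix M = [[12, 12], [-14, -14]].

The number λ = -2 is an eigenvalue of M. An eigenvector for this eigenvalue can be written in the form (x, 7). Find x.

We need (M + 2I)v = 0.
M + 2I = [[14, 12], [-14, -12]].
Row 1: (14)·x + (12)·7 = 0
Row 2: (-14)·x + (-12)·7 = 0
Solving gives x = -6.
Check: M·(-6, 7) = (12, -14) = -2·(-6, 7).

-6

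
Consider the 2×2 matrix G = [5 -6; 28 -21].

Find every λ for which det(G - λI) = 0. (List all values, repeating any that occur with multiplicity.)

-9, -7

det(G - tI) = (5 - t)(-21 - t) - (-6)·(28) = t^2 + 16t + 63.
This factors as (t + 9)·(t + 7) = 0.
Eigenvalues: -9, -7.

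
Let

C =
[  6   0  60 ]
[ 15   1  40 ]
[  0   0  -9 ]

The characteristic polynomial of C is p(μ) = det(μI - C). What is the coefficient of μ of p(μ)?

p(μ) = μ^3 + 2μ^2 - 57μ + 54.
The coefficient of μ is -57.

-57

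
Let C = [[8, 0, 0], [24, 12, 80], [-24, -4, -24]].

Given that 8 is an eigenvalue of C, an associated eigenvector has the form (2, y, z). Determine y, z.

We need (C - 8I)v = 0.
C - 8I = [[0, 0, 0], [24, 4, 80], [-24, -4, -32]].
Row 1: (0)·2 + (0)·y + (0)·z = 0
Row 2: (24)·2 + (4)·y + (80)·z = 0
Row 3: (-24)·2 + (-4)·y + (-32)·z = 0
Solving gives y = -12, z = 0.
Check: C·(2, -12, 0) = (16, -96, 0) = 8·(2, -12, 0).

-12, 0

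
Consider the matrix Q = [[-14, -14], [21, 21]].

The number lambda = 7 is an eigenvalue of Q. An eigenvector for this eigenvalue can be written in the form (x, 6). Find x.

-4

We need (Q - 7I)v = 0.
Q - 7I = [[-21, -14], [21, 14]].
Row 1: (-21)·x + (-14)·6 = 0
Row 2: (21)·x + (14)·6 = 0
Solving gives x = -4.
Check: Q·(-4, 6) = (-28, 42) = 7·(-4, 6).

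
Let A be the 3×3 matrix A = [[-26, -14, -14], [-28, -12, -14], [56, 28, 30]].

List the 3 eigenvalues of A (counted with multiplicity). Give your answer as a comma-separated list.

Compute the characteristic polynomial p(t) = det(tI - A).
Expanding along the first row, p(t) = t^3 + 8t^2 - 44t + 48.
Try t = 2: p(2) = 0, so 2 is a root.
Factor out (t - 2): p(t) = (t - 2)·(t^2 + 10t - 24).
The quadratic factors as (t + 12)·(t - 2).
Eigenvalues: -12, 2, 2.

-12, 2, 2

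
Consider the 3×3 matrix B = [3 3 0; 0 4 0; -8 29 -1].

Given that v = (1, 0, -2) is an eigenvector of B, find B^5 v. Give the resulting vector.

(243, 0, -486)

First find the eigenvalue: Bv = (3, 0, -6) = 3·(1, 0, -2), so λ = 3.
Then B^5 v = λ^5·v = 3^5·(1, 0, -2) = 243·(1, 0, -2) = (243, 0, -486).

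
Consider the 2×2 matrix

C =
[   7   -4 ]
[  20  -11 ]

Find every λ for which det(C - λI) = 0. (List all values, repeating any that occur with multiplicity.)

det(C - rI) = (7 - r)(-11 - r) - (-4)·(20) = r^2 + 4r + 3.
This factors as (r + 3)·(r + 1) = 0.
Eigenvalues: -3, -1.

-3, -1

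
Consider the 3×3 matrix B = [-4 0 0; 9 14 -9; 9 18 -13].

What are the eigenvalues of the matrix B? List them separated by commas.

Set up det(tI - B) = 0.
Cofactor expansion gives p(t) = t^3 + 3t^2 - 24t - 80.
Rational-root test: t = -4 gives p(-4) = 0.
Factor out (t + 4): p(t) = (t + 4)·(t^2 - t - 20).
The quadratic factors as (t + 4)·(t - 5).
Eigenvalues: -4, -4, 5.

-4, -4, 5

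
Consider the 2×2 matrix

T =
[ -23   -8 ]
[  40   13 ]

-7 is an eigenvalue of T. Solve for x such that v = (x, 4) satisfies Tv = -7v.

-2

We need (T + 7I)v = 0.
T + 7I = [[-16, -8], [40, 20]].
Row 1: (-16)·x + (-8)·4 = 0
Row 2: (40)·x + (20)·4 = 0
Solving gives x = -2.
Check: T·(-2, 4) = (14, -28) = -7·(-2, 4).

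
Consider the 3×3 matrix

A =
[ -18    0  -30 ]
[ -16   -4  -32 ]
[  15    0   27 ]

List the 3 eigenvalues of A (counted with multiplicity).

Compute the characteristic polynomial p(λ) = det(λI - A).
Cofactor expansion gives p(λ) = λ^3 - 5λ^2 - 72λ - 144.
Rational-root test: λ = -3 gives p(-3) = 0.
Dividing by (λ + 3) leaves λ^2 - 8λ - 48.
The quadratic factors as (λ + 4)·(λ - 12).
Eigenvalues: -4, -3, 12.

-4, -3, 12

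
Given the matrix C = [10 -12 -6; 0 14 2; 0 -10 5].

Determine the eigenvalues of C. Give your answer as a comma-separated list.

9, 10, 10

Compute the characteristic polynomial p(s) = det(sI - C).
Expanding along the first row, p(s) = s^3 - 29s^2 + 280s - 900.
Since p(9) = 0, s = 9 is a root.
Factor out (s - 9): p(s) = (s - 9)·(s^2 - 20s + 100).
The quadratic factor is (s - 10)^2.
Eigenvalues: 9, 10, 10.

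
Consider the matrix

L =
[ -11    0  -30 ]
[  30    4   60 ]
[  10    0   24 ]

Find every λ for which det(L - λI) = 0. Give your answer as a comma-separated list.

4, 4, 9

The characteristic polynomial is p(μ) = det(μI - L).
Expanding along the first row, p(μ) = μ^3 - 17μ^2 + 88μ - 144.
Rational-root test: μ = 4 gives p(4) = 0.
Factor out (μ - 4): p(μ) = (μ - 4)·(μ^2 - 13μ + 36).
The quadratic factors as (μ - 4)·(μ - 9).
Eigenvalues: 4, 4, 9.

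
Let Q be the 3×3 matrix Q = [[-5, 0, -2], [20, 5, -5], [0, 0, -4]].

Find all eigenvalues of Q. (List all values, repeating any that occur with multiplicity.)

-5, -4, 5

Set up det(lambda·I - Q) = 0.
Expanding the 3×3 determinant: p(lambda) = lambda^3 + 4·lambda^2 - 25·lambda - 100.
Try lambda = -4: p(-4) = 0, so -4 is a root.
Factor out (lambda + 4): p(lambda) = (lambda + 4)·(lambda^2 - 25).
The quadratic factors as (lambda + 5)·(lambda - 5).
Eigenvalues: -5, -4, 5.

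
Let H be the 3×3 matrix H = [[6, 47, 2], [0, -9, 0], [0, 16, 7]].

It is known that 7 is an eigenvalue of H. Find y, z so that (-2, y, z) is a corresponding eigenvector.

0, -1

We need (H - 7I)v = 0.
H - 7I = [[-1, 47, 2], [0, -16, 0], [0, 16, 0]].
Row 1: (-1)·-2 + (47)·y + (2)·z = 0
Row 2: (0)·-2 + (-16)·y + (0)·z = 0
Row 3: (0)·-2 + (16)·y + (0)·z = 0
Solving gives y = 0, z = -1.
Check: H·(-2, 0, -1) = (-14, 0, -7) = 7·(-2, 0, -1).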